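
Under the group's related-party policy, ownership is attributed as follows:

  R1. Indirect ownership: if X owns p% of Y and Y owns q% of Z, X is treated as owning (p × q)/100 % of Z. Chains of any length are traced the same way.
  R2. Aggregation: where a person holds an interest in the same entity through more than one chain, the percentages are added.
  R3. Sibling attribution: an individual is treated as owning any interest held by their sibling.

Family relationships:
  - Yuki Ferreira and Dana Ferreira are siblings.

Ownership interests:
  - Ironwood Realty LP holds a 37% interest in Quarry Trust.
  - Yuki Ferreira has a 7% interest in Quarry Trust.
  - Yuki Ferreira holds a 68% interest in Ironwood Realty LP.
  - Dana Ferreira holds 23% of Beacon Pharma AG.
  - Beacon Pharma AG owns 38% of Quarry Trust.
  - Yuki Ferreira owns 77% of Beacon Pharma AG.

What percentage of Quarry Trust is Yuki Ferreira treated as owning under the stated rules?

70.16%

By sibling attribution (R3), Yuki Ferreira is treated as also owning Dana Ferreira's interest in Beacon Pharma AG, giving 77% + 23% = 100%.
Chain via Ironwood Realty LP (R1): 68% × 37% = 25.16% of Quarry Trust.
Chain via Beacon Pharma AG (R1): 100% × 38% = 38% of Quarry Trust.
Direct interest in Quarry Trust: 7%.
Aggregating (R2): 25.16% + 38% + 7% = 70.16%.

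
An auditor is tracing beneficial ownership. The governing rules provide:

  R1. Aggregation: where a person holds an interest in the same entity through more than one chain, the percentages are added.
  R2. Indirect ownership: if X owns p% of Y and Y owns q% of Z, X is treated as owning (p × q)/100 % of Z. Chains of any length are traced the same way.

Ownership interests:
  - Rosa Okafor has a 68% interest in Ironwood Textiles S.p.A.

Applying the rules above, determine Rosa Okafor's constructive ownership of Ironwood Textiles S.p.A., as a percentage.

Direct interest in Ironwood Textiles S.p.A: 68%.

68%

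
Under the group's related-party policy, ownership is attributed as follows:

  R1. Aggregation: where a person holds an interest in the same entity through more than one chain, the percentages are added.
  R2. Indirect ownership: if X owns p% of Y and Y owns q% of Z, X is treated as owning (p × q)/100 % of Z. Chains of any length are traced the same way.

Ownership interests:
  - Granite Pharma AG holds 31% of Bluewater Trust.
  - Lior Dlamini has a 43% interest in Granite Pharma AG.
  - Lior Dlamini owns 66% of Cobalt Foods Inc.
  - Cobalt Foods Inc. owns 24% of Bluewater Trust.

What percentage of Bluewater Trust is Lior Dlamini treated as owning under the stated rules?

Chain via Granite Pharma AG (R2): 43% × 31% = 13.33% of Bluewater Trust.
Chain via Cobalt Foods Inc. (R2): 66% × 24% = 15.84% of Bluewater Trust.
Aggregating (R1): 13.33% + 15.84% = 29.17%.

29.17%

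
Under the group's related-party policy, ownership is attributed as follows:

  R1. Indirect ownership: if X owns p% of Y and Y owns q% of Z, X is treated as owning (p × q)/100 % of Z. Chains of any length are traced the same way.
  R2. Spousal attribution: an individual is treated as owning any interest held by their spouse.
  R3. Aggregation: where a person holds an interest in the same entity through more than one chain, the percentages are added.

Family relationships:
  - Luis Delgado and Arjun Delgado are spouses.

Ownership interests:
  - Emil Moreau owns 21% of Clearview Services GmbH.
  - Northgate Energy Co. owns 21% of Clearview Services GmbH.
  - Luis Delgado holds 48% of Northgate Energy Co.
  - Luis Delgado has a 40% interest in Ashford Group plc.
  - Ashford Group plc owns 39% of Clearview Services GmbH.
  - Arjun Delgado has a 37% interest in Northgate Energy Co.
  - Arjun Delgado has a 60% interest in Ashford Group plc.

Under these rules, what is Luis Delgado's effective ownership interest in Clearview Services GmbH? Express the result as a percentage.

By spousal attribution (R2), Luis Delgado is treated as also owning Arjun Delgado's interest in Ashford Group plc, giving 40% + 60% = 100%.
By spousal attribution (R2), Luis Delgado is treated as also owning Arjun Delgado's interest in Northgate Energy Co, giving 48% + 37% = 85%.
Chain via Ashford Group plc (R1): 100% × 39% = 39% of Clearview Services GmbH.
Chain via Northgate Energy Co. (R1): 85% × 21% = 17.85% of Clearview Services GmbH.
Aggregating (R3): 39% + 17.85% = 56.85%.

56.85%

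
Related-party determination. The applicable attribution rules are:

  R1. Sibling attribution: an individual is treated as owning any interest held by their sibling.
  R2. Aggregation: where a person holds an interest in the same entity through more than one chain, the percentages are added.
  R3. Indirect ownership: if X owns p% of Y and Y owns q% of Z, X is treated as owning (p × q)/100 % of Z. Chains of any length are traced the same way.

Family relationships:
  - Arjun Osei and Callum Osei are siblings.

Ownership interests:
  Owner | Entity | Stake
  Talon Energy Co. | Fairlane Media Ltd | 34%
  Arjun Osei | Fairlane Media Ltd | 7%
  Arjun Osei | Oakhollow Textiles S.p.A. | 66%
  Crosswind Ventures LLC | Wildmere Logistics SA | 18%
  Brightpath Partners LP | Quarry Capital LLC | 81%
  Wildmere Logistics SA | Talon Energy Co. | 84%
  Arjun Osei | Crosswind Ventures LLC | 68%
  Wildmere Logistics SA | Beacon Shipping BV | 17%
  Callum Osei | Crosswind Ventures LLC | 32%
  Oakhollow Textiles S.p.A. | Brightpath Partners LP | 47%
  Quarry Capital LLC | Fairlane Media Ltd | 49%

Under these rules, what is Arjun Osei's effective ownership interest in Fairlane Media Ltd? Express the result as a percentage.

By sibling attribution (R1), Arjun Osei is treated as also owning Callum Osei's interest in Crosswind Ventures LLC, giving 68% + 32% = 100%.
Chain via Crosswind Ventures LLC → Wildmere Logistics SA → Talon Energy Co. (R3): 100% × 18% × 84% × 34% = 5.1408% of Fairlane Media Ltd.
Chain via Oakhollow Textiles S.p.A. → Brightpath Partners LP → Quarry Capital LLC (R3): 66% × 47% × 81% × 49% = 12.311838% of Fairlane Media Ltd.
Direct interest in Fairlane Media Ltd: 7%.
Aggregating (R2): 5.1408% + 12.311838% + 7% = 24.452638%.

24.452638%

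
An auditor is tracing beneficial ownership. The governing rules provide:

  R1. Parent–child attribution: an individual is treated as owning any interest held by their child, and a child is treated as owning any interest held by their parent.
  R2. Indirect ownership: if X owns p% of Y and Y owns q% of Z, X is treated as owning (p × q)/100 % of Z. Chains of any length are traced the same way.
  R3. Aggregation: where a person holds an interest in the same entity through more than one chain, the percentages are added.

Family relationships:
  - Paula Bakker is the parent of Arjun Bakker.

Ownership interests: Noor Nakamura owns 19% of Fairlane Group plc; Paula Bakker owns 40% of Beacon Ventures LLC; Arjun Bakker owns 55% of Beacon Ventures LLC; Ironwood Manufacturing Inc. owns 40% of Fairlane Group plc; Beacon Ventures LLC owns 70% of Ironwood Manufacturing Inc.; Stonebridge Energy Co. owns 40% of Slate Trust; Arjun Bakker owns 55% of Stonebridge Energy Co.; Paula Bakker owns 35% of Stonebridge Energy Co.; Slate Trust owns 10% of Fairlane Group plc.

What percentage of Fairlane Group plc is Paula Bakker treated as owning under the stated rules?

By parent–child attribution (R1), Paula Bakker is treated as also owning Arjun Bakker's interest in Beacon Ventures LLC, giving 40% + 55% = 95%.
By parent–child attribution (R1), Paula Bakker is treated as also owning Arjun Bakker's interest in Stonebridge Energy Co, giving 35% + 55% = 90%.
Chain via Beacon Ventures LLC → Ironwood Manufacturing Inc. (R2): 95% × 70% × 40% = 26.6% of Fairlane Group plc.
Chain via Stonebridge Energy Co. → Slate Trust (R2): 90% × 40% × 10% = 3.6% of Fairlane Group plc.
Aggregating (R3): 26.6% + 3.6% = 30.2%.

30.2%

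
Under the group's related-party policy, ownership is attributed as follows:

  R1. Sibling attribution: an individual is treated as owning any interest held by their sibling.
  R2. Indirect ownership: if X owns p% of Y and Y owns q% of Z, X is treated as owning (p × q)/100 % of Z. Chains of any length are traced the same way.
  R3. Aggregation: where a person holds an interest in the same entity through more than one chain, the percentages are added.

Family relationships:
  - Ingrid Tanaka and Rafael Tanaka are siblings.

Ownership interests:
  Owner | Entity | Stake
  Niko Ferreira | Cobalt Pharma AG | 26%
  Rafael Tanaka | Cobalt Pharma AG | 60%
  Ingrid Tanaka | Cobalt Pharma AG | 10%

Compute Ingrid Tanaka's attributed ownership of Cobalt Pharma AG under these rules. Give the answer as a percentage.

By sibling attribution (R1), Ingrid Tanaka is treated as also owning Rafael Tanaka's interest in Cobalt Pharma AG, giving 10% + 60% = 70%.
Direct interest in Cobalt Pharma AG: 70%.

70%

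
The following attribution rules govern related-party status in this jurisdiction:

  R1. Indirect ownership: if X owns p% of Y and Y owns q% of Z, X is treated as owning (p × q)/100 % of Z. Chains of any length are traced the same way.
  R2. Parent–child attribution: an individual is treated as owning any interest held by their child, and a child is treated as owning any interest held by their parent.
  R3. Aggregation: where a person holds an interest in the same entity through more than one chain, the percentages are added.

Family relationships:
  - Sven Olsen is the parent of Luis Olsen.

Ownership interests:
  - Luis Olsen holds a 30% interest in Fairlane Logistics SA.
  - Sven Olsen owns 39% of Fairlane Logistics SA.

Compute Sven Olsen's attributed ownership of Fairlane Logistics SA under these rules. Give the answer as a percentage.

69%

By parent–child attribution (R2), Sven Olsen is treated as also owning Luis Olsen's interest in Fairlane Logistics SA, giving 39% + 30% = 69%.
Direct interest in Fairlane Logistics SA: 69%.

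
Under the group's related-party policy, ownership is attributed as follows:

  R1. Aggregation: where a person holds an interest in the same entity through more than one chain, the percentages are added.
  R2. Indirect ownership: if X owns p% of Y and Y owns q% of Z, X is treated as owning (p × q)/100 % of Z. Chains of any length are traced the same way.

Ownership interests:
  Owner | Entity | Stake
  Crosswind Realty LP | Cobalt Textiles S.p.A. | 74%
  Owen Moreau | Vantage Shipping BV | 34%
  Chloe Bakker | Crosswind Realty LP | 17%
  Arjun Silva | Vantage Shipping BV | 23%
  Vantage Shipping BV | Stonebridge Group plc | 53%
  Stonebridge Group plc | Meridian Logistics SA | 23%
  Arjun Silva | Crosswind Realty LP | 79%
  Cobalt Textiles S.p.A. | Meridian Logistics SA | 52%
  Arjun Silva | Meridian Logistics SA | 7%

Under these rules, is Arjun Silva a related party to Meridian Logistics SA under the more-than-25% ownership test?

Yes

Chain via Crosswind Realty LP → Cobalt Textiles S.p.A. (R2): 79% × 74% × 52% = 30.3992% of Meridian Logistics SA.
Chain via Vantage Shipping BV → Stonebridge Group plc (R2): 23% × 53% × 23% = 2.8037% of Meridian Logistics SA.
Direct interest in Meridian Logistics SA: 7%.
Aggregating (R1): 30.3992% + 2.8037% + 7% = 40.2029%.
40.2029% exceeds the 25% threshold, so Arjun is a related party to Meridian Logistics SA.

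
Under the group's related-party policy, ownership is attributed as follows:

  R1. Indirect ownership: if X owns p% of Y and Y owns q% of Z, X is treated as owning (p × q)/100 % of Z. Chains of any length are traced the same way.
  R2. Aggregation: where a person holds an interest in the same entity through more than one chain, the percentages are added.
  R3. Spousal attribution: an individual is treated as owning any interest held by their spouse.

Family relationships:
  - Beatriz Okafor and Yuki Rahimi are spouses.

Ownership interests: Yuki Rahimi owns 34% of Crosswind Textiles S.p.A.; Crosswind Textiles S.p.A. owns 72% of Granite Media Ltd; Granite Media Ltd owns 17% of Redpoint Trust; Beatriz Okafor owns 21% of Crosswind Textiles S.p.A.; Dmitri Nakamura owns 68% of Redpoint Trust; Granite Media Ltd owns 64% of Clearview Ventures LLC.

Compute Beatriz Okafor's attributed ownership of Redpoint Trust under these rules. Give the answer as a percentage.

6.732%

By spousal attribution (R3), Beatriz Okafor is treated as also owning Yuki Rahimi's interest in Crosswind Textiles S.p.A, giving 21% + 34% = 55%.
Chain via Crosswind Textiles S.p.A. → Granite Media Ltd (R1): 55% × 72% × 17% = 6.732% of Redpoint Trust.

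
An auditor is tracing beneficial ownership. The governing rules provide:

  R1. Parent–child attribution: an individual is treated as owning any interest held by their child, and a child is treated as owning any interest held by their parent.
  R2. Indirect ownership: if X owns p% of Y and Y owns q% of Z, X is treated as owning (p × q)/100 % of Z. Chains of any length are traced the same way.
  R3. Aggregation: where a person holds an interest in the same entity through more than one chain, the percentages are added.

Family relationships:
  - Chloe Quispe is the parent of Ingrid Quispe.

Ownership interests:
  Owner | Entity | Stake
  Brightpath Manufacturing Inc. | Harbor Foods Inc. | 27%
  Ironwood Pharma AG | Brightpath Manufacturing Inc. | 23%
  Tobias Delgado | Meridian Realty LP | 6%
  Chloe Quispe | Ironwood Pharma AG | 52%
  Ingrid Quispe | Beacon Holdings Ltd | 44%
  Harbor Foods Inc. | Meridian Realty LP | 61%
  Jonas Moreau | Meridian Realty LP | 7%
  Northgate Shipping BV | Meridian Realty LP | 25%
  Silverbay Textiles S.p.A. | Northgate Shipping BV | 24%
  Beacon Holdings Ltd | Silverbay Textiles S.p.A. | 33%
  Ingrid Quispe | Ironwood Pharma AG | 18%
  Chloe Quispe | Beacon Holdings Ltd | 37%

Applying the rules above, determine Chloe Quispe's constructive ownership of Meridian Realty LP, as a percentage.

By parent–child attribution (R1), Chloe Quispe is treated as also owning Ingrid Quispe's interest in Beacon Holdings Ltd, giving 37% + 44% = 81%.
By parent–child attribution (R1), Chloe Quispe is treated as also owning Ingrid Quispe's interest in Ironwood Pharma AG, giving 52% + 18% = 70%.
Chain via Beacon Holdings Ltd → Silverbay Textiles S.p.A. → Northgate Shipping BV (R2): 81% × 33% × 24% × 25% = 1.6038% of Meridian Realty LP.
Chain via Ironwood Pharma AG → Brightpath Manufacturing Inc. → Harbor Foods Inc. (R2): 70% × 23% × 27% × 61% = 2.65167% of Meridian Realty LP.
Aggregating (R3): 1.6038% + 2.65167% = 4.25547%.

4.25547%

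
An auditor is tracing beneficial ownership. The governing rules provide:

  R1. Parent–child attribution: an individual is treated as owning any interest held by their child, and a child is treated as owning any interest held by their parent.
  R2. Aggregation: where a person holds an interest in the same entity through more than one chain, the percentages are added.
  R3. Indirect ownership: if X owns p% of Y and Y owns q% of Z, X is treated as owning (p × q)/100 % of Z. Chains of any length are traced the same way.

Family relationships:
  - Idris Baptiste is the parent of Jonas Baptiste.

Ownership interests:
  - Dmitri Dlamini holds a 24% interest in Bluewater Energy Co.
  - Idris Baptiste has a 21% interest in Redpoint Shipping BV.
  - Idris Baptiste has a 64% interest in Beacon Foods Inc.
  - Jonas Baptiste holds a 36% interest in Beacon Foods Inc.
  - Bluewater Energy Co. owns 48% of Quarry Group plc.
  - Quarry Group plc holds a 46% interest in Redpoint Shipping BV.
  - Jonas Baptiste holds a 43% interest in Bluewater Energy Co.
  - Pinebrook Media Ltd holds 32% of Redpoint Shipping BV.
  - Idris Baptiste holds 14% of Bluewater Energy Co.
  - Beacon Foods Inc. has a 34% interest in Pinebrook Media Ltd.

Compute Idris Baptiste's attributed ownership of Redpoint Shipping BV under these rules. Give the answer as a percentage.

By parent–child attribution (R1), Idris Baptiste is treated as also owning Jonas Baptiste's interest in Bluewater Energy Co, giving 14% + 43% = 57%.
By parent–child attribution (R1), Idris Baptiste is treated as also owning Jonas Baptiste's interest in Beacon Foods Inc, giving 64% + 36% = 100%.
Chain via Bluewater Energy Co. → Quarry Group plc (R3): 57% × 48% × 46% = 12.5856% of Redpoint Shipping BV.
Chain via Beacon Foods Inc. → Pinebrook Media Ltd (R3): 100% × 34% × 32% = 10.88% of Redpoint Shipping BV.
Direct interest in Redpoint Shipping BV: 21%.
Aggregating (R2): 12.5856% + 10.88% + 21% = 44.4656%.

44.4656%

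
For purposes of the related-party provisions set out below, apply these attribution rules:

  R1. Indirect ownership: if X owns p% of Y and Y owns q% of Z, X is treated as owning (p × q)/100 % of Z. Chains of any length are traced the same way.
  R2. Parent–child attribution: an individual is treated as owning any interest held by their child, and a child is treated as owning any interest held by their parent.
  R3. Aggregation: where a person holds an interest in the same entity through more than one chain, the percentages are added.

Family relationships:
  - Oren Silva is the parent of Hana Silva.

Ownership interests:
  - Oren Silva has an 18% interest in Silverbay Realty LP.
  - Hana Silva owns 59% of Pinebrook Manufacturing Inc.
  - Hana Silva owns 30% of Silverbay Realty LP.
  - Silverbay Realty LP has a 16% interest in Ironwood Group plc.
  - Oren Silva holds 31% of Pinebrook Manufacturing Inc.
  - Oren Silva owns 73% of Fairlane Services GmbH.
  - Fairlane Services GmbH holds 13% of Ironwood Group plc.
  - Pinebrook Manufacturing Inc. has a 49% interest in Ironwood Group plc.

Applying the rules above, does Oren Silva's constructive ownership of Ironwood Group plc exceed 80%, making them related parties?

By parent–child attribution (R2), Oren Silva is treated as also owning Hana Silva's interest in Pinebrook Manufacturing Inc, giving 31% + 59% = 90%.
By parent–child attribution (R2), Oren Silva is treated as also owning Hana Silva's interest in Silverbay Realty LP, giving 18% + 30% = 48%.
Chain via Pinebrook Manufacturing Inc. (R1): 90% × 49% = 44.1% of Ironwood Group plc.
Chain via Silverbay Realty LP (R1): 48% × 16% = 7.68% of Ironwood Group plc.
Chain via Fairlane Services GmbH (R1): 73% × 13% = 9.49% of Ironwood Group plc.
Aggregating (R3): 44.1% + 7.68% + 9.49% = 61.27%.
61.27% does not exceed the 80% threshold, so Oren is not a related party to Ironwood Group plc.

No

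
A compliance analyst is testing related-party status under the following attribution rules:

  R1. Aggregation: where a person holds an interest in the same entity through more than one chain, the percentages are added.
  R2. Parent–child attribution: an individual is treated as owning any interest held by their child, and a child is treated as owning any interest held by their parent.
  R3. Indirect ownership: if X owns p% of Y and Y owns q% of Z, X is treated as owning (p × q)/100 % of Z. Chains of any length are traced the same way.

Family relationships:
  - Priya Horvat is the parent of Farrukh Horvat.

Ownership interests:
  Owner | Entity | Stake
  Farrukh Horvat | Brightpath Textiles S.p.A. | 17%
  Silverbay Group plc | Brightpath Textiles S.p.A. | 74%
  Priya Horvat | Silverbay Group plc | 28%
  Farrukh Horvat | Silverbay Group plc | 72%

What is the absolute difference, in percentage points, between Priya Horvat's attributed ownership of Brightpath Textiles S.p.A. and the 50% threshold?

By parent–child attribution (R2), Priya Horvat is treated as also owning Farrukh Horvat's interest in Silverbay Group plc, giving 28% + 72% = 100%.
By parent–child attribution (R2), Priya Horvat is treated as owning Farrukh Horvat's 17% interest in Brightpath Textiles S.p.A.
Chain via Silverbay Group plc (R3): 100% × 74% = 74% of Brightpath Textiles S.p.A.
Direct interest in Brightpath Textiles S.p.A: 17%.
Aggregating (R1): 74% + 17% = 91%.
91% exceeds the 50% threshold by 41 percentage points.

41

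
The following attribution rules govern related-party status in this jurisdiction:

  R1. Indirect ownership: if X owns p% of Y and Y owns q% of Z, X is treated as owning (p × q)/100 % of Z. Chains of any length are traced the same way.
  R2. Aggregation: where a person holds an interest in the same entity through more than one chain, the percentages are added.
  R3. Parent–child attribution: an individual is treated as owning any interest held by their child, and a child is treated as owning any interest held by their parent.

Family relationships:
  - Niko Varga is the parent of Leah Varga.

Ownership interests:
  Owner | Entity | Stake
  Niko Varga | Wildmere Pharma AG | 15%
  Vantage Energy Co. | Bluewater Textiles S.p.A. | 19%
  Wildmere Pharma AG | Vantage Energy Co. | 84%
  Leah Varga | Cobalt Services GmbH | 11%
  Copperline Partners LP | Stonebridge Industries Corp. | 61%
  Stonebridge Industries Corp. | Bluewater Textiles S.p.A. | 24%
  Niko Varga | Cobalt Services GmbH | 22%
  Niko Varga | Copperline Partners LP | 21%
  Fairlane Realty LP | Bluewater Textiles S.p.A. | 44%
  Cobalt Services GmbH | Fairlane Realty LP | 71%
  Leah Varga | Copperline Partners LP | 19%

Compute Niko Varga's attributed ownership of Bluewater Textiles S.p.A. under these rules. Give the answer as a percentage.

By parent–child attribution (R3), Niko Varga is treated as also owning Leah Varga's interest in Cobalt Services GmbH, giving 22% + 11% = 33%.
By parent–child attribution (R3), Niko Varga is treated as also owning Leah Varga's interest in Copperline Partners LP, giving 21% + 19% = 40%.
Chain via Cobalt Services GmbH → Fairlane Realty LP (R1): 33% × 71% × 44% = 10.3092% of Bluewater Textiles S.p.A.
Chain via Copperline Partners LP → Stonebridge Industries Corp. (R1): 40% × 61% × 24% = 5.856% of Bluewater Textiles S.p.A.
Chain via Wildmere Pharma AG → Vantage Energy Co. (R1): 15% × 84% × 19% = 2.394% of Bluewater Textiles S.p.A.
Aggregating (R2): 10.3092% + 5.856% + 2.394% = 18.5592%.

18.5592%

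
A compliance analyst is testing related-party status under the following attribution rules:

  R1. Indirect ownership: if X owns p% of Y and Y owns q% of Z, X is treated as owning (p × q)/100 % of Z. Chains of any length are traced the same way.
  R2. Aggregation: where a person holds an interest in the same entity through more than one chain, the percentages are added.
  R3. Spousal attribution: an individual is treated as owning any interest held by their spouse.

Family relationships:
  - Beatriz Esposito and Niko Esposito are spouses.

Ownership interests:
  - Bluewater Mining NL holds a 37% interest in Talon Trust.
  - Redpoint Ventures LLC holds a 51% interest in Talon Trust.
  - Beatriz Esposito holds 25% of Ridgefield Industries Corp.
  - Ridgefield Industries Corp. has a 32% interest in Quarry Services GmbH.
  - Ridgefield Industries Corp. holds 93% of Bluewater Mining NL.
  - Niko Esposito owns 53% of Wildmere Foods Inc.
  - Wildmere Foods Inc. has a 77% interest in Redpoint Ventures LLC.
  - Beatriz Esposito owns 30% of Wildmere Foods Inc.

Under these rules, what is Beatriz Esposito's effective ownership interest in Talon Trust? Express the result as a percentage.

By spousal attribution (R3), Beatriz Esposito is treated as also owning Niko Esposito's interest in Wildmere Foods Inc, giving 30% + 53% = 83%.
Chain via Ridgefield Industries Corp. → Bluewater Mining NL (R1): 25% × 93% × 37% = 8.6025% of Talon Trust.
Chain via Wildmere Foods Inc. → Redpoint Ventures LLC (R1): 83% × 77% × 51% = 32.5941% of Talon Trust.
Aggregating (R2): 8.6025% + 32.5941% = 41.1966%.

41.1966%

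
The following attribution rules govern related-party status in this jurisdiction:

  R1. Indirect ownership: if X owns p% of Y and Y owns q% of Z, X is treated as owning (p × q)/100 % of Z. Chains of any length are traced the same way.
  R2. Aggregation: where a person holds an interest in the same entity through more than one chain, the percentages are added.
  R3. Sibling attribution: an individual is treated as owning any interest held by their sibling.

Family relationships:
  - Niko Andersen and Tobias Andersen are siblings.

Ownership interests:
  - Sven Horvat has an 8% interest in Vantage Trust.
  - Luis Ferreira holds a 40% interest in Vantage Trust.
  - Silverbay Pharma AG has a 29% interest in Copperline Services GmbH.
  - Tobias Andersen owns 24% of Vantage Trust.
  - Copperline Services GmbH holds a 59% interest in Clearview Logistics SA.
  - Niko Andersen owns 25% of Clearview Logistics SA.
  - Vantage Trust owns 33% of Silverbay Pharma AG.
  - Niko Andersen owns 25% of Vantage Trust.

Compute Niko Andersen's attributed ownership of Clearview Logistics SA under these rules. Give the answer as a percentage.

27.766687%

By sibling attribution (R3), Niko Andersen is treated as also owning Tobias Andersen's interest in Vantage Trust, giving 25% + 24% = 49%.
Chain via Vantage Trust → Silverbay Pharma AG → Copperline Services GmbH (R1): 49% × 33% × 29% × 59% = 2.766687% of Clearview Logistics SA.
Direct interest in Clearview Logistics SA: 25%.
Aggregating (R2): 2.766687% + 25% = 27.766687%.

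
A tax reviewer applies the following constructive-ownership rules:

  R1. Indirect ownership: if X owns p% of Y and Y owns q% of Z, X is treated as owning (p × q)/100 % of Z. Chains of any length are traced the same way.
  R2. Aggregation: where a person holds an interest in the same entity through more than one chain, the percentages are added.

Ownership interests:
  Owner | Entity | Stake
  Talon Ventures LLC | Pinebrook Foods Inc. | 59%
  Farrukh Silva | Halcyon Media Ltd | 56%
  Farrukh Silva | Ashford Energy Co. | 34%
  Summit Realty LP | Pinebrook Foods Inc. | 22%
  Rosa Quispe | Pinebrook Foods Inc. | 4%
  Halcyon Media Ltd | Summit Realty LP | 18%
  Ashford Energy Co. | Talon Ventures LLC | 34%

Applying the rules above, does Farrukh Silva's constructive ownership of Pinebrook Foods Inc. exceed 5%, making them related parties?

Chain via Halcyon Media Ltd → Summit Realty LP (R1): 56% × 18% × 22% = 2.2176% of Pinebrook Foods Inc.
Chain via Ashford Energy Co. → Talon Ventures LLC (R1): 34% × 34% × 59% = 6.8204% of Pinebrook Foods Inc.
Aggregating (R2): 2.2176% + 6.8204% = 9.038%.
9.038% exceeds the 5% threshold, so Farrukh is a related party to Pinebrook Foods Inc.

Yes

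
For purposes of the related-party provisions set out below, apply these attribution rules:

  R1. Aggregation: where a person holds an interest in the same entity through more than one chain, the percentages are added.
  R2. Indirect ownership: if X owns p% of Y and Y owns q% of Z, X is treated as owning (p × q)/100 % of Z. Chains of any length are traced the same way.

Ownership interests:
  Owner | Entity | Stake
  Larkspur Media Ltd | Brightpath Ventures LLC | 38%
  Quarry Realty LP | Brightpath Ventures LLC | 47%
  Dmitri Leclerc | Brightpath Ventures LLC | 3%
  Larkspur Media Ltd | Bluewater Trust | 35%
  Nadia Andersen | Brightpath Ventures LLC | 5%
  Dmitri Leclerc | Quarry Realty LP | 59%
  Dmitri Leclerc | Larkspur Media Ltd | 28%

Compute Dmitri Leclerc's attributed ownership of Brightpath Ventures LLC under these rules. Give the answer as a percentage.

Chain via Quarry Realty LP (R2): 59% × 47% = 27.73% of Brightpath Ventures LLC.
Chain via Larkspur Media Ltd (R2): 28% × 38% = 10.64% of Brightpath Ventures LLC.
Direct interest in Brightpath Ventures LLC: 3%.
Aggregating (R1): 27.73% + 10.64% + 3% = 41.37%.

41.37%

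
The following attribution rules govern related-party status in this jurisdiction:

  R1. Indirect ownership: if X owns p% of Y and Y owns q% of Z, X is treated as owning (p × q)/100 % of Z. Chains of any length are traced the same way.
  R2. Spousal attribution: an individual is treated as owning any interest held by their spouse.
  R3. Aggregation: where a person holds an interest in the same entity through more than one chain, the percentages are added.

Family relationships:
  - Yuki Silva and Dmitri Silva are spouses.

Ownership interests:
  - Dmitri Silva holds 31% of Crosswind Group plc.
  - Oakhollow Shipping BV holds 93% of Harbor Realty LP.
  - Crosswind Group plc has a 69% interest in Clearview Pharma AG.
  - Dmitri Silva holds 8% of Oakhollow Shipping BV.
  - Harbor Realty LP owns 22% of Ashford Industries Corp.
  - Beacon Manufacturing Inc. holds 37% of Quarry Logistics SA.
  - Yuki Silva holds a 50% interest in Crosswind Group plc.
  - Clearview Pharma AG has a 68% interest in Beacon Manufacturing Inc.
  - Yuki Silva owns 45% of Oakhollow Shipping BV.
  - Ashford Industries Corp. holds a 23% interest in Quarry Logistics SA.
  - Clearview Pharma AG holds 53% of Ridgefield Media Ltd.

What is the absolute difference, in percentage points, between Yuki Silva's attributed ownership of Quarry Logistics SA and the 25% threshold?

8.444002

By spousal attribution (R2), Yuki Silva is treated as also owning Dmitri Silva's interest in Crosswind Group plc, giving 50% + 31% = 81%.
By spousal attribution (R2), Yuki Silva is treated as also owning Dmitri Silva's interest in Oakhollow Shipping BV, giving 45% + 8% = 53%.
Chain via Crosswind Group plc → Clearview Pharma AG → Beacon Manufacturing Inc. (R1): 81% × 69% × 68% × 37% = 14.061924% of Quarry Logistics SA.
Chain via Oakhollow Shipping BV → Harbor Realty LP → Ashford Industries Corp. (R1): 53% × 93% × 22% × 23% = 2.494074% of Quarry Logistics SA.
Aggregating (R3): 14.061924% + 2.494074% = 16.555998%.
16.555998% falls short of the 25% threshold by 8.444002 percentage points.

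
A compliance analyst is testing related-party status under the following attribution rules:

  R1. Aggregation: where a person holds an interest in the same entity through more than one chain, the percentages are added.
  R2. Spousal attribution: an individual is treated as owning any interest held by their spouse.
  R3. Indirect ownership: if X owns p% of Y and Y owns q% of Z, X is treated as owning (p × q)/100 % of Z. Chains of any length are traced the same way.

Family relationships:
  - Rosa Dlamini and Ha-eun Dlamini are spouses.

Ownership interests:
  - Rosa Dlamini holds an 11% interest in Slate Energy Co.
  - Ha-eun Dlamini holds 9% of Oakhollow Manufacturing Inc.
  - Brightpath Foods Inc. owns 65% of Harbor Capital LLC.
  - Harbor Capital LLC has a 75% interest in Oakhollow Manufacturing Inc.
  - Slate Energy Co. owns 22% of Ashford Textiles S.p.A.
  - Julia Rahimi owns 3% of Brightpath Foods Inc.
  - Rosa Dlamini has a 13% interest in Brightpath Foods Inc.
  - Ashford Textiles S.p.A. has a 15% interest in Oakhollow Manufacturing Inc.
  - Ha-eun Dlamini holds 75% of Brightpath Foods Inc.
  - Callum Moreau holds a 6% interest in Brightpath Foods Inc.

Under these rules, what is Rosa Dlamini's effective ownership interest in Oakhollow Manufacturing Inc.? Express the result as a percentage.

By spousal attribution (R2), Rosa Dlamini is treated as also owning Ha-eun Dlamini's interest in Brightpath Foods Inc, giving 13% + 75% = 88%.
By spousal attribution (R2), Rosa Dlamini is treated as owning Ha-eun Dlamini's 9% interest in Oakhollow Manufacturing Inc.
Chain via Slate Energy Co. → Ashford Textiles S.p.A. (R3): 11% × 22% × 15% = 0.363% of Oakhollow Manufacturing Inc.
Chain via Brightpath Foods Inc. → Harbor Capital LLC (R3): 88% × 65% × 75% = 42.9% of Oakhollow Manufacturing Inc.
Direct interest in Oakhollow Manufacturing Inc: 9%.
Aggregating (R1): 0.363% + 42.9% + 9% = 52.263%.

52.263%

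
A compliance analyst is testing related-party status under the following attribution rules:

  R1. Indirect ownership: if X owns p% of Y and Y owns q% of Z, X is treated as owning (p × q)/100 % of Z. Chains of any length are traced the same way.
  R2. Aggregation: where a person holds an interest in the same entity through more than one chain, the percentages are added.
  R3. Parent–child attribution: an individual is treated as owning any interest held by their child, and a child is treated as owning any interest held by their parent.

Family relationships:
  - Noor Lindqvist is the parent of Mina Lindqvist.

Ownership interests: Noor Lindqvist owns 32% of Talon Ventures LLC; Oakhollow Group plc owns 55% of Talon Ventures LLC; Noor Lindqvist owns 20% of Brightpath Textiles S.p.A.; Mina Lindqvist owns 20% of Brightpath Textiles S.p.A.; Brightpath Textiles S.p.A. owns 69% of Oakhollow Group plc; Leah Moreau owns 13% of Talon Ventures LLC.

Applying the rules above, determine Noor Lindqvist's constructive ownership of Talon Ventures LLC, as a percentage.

47.18%

By parent–child attribution (R3), Noor Lindqvist is treated as also owning Mina Lindqvist's interest in Brightpath Textiles S.p.A, giving 20% + 20% = 40%.
Chain via Brightpath Textiles S.p.A. → Oakhollow Group plc (R1): 40% × 69% × 55% = 15.18% of Talon Ventures LLC.
Direct interest in Talon Ventures LLC: 32%.
Aggregating (R2): 15.18% + 32% = 47.18%.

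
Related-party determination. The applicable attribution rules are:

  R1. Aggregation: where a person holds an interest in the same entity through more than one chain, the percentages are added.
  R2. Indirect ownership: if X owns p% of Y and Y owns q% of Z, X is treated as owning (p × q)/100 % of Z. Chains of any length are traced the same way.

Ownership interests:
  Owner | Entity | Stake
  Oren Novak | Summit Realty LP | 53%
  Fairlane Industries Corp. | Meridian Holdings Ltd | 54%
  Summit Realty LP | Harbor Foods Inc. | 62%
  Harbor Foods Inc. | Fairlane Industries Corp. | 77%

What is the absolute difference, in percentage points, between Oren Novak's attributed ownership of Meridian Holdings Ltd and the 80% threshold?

66.336812

Chain via Summit Realty LP → Harbor Foods Inc. → Fairlane Industries Corp. (R2): 53% × 62% × 77% × 54% = 13.663188% of Meridian Holdings Ltd.
13.663188% falls short of the 80% threshold by 66.336812 percentage points.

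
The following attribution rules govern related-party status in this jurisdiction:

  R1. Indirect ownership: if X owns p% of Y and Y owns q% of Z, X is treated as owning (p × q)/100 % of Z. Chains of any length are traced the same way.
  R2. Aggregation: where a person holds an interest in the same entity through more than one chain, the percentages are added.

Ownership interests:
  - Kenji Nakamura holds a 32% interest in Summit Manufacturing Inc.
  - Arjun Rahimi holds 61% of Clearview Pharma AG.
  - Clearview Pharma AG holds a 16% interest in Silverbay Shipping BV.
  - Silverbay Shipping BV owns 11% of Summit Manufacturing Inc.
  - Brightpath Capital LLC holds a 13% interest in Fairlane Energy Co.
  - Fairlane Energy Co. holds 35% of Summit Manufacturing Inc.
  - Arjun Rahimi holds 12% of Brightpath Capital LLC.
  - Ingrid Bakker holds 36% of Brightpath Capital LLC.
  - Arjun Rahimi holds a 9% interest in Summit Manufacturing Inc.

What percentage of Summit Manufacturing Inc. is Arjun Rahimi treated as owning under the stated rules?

10.6196%

Chain via Brightpath Capital LLC → Fairlane Energy Co. (R1): 12% × 13% × 35% = 0.546% of Summit Manufacturing Inc.
Chain via Clearview Pharma AG → Silverbay Shipping BV (R1): 61% × 16% × 11% = 1.0736% of Summit Manufacturing Inc.
Direct interest in Summit Manufacturing Inc: 9%.
Aggregating (R2): 0.546% + 1.0736% + 9% = 10.6196%.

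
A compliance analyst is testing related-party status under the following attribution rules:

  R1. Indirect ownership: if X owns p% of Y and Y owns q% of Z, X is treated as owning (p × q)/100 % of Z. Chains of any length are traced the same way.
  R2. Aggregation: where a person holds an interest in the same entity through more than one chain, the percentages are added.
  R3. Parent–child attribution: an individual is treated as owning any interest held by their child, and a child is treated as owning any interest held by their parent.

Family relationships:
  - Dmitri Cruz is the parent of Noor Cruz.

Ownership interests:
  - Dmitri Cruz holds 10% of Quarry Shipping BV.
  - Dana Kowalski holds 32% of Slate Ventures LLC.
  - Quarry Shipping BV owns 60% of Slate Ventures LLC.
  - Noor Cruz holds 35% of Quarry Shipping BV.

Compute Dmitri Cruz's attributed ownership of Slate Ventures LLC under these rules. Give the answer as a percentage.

By parent–child attribution (R3), Dmitri Cruz is treated as also owning Noor Cruz's interest in Quarry Shipping BV, giving 10% + 35% = 45%.
Chain via Quarry Shipping BV (R1): 45% × 60% = 27% of Slate Ventures LLC.

27%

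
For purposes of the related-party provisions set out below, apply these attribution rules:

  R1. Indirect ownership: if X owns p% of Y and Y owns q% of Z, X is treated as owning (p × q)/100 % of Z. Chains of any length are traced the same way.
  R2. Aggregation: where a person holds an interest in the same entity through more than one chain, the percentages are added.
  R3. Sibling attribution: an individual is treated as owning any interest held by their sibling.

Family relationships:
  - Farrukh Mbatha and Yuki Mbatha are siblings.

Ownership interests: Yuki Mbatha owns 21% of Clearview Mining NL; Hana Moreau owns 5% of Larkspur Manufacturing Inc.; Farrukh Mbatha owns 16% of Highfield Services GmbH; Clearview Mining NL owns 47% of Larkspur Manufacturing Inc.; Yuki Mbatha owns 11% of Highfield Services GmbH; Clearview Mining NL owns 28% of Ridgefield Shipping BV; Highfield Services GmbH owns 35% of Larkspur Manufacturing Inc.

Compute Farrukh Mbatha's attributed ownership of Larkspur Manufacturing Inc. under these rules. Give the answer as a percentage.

19.32%

By sibling attribution (R3), Farrukh Mbatha is treated as also owning Yuki Mbatha's interest in Highfield Services GmbH, giving 16% + 11% = 27%.
By sibling attribution (R3), Farrukh Mbatha is treated as owning Yuki Mbatha's 21% interest in Clearview Mining NL.
Chain via Highfield Services GmbH (R1): 27% × 35% = 9.45% of Larkspur Manufacturing Inc.
Chain via Clearview Mining NL (R1): 21% × 47% = 9.87% of Larkspur Manufacturing Inc.
Aggregating (R2): 9.45% + 9.87% = 19.32%.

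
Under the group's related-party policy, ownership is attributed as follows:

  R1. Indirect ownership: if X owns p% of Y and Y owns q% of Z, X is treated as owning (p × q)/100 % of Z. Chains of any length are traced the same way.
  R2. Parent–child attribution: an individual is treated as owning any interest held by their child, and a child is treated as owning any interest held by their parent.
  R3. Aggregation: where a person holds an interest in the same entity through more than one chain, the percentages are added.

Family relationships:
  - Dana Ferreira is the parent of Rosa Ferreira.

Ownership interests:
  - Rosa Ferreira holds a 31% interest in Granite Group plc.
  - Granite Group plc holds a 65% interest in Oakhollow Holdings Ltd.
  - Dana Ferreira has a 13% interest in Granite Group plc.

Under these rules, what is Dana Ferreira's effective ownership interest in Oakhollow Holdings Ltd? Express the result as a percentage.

By parent–child attribution (R2), Dana Ferreira is treated as also owning Rosa Ferreira's interest in Granite Group plc, giving 13% + 31% = 44%.
Chain via Granite Group plc (R1): 44% × 65% = 28.6% of Oakhollow Holdings Ltd.

28.6%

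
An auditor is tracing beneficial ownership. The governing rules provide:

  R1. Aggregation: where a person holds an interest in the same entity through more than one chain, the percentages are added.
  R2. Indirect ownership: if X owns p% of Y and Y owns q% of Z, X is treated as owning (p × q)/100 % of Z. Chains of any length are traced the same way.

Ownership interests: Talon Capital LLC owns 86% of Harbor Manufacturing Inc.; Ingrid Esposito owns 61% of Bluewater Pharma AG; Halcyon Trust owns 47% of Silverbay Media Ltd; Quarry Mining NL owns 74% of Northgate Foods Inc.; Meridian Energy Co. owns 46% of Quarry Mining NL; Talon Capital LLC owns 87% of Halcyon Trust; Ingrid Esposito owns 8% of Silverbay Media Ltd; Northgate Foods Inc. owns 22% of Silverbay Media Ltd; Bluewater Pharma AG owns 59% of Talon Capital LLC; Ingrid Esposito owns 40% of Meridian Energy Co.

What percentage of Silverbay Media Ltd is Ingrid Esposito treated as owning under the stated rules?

Chain via Meridian Energy Co. → Quarry Mining NL → Northgate Foods Inc. (R2): 40% × 46% × 74% × 22% = 2.99552% of Silverbay Media Ltd.
Chain via Bluewater Pharma AG → Talon Capital LLC → Halcyon Trust (R2): 61% × 59% × 87% × 47% = 14.716311% of Silverbay Media Ltd.
Direct interest in Silverbay Media Ltd: 8%.
Aggregating (R1): 2.99552% + 14.716311% + 8% = 25.711831%.

25.711831%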